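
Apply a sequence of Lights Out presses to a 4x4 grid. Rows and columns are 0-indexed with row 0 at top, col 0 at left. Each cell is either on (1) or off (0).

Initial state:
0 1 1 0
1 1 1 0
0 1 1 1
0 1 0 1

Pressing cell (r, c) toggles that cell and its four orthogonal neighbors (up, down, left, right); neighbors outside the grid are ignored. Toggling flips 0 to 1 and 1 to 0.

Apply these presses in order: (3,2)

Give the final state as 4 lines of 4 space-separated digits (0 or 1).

Answer: 0 1 1 0
1 1 1 0
0 1 0 1
0 0 1 0

Derivation:
After press 1 at (3,2):
0 1 1 0
1 1 1 0
0 1 0 1
0 0 1 0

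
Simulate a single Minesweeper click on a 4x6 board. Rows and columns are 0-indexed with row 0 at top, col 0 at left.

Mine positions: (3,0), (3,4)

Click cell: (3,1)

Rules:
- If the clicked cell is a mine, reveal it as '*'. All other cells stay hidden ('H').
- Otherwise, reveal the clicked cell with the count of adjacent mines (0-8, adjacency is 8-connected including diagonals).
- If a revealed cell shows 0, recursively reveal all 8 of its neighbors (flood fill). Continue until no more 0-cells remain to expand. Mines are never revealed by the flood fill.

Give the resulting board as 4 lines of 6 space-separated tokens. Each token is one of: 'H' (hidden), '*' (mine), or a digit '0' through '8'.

H H H H H H
H H H H H H
H H H H H H
H 1 H H H H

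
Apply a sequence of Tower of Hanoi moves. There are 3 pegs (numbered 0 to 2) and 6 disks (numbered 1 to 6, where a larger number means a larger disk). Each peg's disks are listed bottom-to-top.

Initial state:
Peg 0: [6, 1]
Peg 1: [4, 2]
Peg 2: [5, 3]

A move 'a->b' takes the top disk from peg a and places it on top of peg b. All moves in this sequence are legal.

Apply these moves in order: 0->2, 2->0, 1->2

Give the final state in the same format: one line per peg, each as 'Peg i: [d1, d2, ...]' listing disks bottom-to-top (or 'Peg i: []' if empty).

After move 1 (0->2):
Peg 0: [6]
Peg 1: [4, 2]
Peg 2: [5, 3, 1]

After move 2 (2->0):
Peg 0: [6, 1]
Peg 1: [4, 2]
Peg 2: [5, 3]

After move 3 (1->2):
Peg 0: [6, 1]
Peg 1: [4]
Peg 2: [5, 3, 2]

Answer: Peg 0: [6, 1]
Peg 1: [4]
Peg 2: [5, 3, 2]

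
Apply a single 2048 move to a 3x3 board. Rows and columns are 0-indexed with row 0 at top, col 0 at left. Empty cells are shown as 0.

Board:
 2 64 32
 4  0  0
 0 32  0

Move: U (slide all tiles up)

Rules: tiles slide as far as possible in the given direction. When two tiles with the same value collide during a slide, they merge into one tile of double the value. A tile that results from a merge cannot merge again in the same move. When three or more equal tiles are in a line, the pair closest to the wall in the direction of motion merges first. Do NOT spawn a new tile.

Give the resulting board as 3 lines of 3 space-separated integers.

Slide up:
col 0: [2, 4, 0] -> [2, 4, 0]
col 1: [64, 0, 32] -> [64, 32, 0]
col 2: [32, 0, 0] -> [32, 0, 0]

Answer:  2 64 32
 4 32  0
 0  0  0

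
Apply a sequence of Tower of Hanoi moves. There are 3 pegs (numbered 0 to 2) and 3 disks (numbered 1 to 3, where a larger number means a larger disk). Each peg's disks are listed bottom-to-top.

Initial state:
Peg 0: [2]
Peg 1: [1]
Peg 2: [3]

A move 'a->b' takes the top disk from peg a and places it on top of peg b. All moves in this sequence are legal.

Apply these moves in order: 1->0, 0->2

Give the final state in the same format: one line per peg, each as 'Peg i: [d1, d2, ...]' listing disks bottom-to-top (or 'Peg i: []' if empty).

Answer: Peg 0: [2]
Peg 1: []
Peg 2: [3, 1]

Derivation:
After move 1 (1->0):
Peg 0: [2, 1]
Peg 1: []
Peg 2: [3]

After move 2 (0->2):
Peg 0: [2]
Peg 1: []
Peg 2: [3, 1]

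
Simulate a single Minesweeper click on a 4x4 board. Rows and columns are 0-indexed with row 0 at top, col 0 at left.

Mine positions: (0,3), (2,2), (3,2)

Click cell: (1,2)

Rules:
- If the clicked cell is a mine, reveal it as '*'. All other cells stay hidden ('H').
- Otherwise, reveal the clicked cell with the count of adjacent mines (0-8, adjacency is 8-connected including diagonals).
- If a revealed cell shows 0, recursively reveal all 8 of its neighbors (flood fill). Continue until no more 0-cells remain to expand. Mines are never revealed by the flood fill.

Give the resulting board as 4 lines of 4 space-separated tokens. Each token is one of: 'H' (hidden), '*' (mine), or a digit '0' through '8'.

H H H H
H H 2 H
H H H H
H H H H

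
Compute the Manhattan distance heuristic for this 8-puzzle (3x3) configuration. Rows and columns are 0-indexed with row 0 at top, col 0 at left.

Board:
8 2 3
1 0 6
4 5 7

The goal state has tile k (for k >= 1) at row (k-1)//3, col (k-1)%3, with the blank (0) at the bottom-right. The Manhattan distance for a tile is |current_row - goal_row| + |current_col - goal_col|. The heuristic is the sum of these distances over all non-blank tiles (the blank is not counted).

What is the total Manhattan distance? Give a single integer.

Answer: 8

Derivation:
Tile 8: at (0,0), goal (2,1), distance |0-2|+|0-1| = 3
Tile 2: at (0,1), goal (0,1), distance |0-0|+|1-1| = 0
Tile 3: at (0,2), goal (0,2), distance |0-0|+|2-2| = 0
Tile 1: at (1,0), goal (0,0), distance |1-0|+|0-0| = 1
Tile 6: at (1,2), goal (1,2), distance |1-1|+|2-2| = 0
Tile 4: at (2,0), goal (1,0), distance |2-1|+|0-0| = 1
Tile 5: at (2,1), goal (1,1), distance |2-1|+|1-1| = 1
Tile 7: at (2,2), goal (2,0), distance |2-2|+|2-0| = 2
Sum: 3 + 0 + 0 + 1 + 0 + 1 + 1 + 2 = 8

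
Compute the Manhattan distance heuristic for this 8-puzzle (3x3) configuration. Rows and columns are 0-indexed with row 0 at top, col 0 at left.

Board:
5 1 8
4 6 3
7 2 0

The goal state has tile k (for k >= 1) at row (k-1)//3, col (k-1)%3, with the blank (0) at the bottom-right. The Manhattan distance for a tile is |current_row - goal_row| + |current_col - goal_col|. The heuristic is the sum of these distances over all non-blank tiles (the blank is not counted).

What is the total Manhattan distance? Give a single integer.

Answer: 10

Derivation:
Tile 5: (0,0)->(1,1) = 2
Tile 1: (0,1)->(0,0) = 1
Tile 8: (0,2)->(2,1) = 3
Tile 4: (1,0)->(1,0) = 0
Tile 6: (1,1)->(1,2) = 1
Tile 3: (1,2)->(0,2) = 1
Tile 7: (2,0)->(2,0) = 0
Tile 2: (2,1)->(0,1) = 2
Sum: 2 + 1 + 3 + 0 + 1 + 1 + 0 + 2 = 10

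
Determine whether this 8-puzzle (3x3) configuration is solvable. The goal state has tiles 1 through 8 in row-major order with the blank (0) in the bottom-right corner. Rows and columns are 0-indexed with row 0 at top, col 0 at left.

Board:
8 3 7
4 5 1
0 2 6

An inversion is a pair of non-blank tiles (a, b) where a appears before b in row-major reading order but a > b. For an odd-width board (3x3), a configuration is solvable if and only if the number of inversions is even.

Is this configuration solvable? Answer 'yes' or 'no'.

Inversions (pairs i<j in row-major order where tile[i] > tile[j] > 0): 18
18 is even, so the puzzle is solvable.

Answer: yes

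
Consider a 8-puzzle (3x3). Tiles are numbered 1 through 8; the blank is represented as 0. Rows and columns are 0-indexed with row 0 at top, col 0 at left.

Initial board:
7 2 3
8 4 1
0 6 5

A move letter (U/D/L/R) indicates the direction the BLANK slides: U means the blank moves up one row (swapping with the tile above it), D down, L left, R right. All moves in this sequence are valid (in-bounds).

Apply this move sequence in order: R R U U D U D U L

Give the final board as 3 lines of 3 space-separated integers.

After move 1 (R):
7 2 3
8 4 1
6 0 5

After move 2 (R):
7 2 3
8 4 1
6 5 0

After move 3 (U):
7 2 3
8 4 0
6 5 1

After move 4 (U):
7 2 0
8 4 3
6 5 1

After move 5 (D):
7 2 3
8 4 0
6 5 1

After move 6 (U):
7 2 0
8 4 3
6 5 1

After move 7 (D):
7 2 3
8 4 0
6 5 1

After move 8 (U):
7 2 0
8 4 3
6 5 1

After move 9 (L):
7 0 2
8 4 3
6 5 1

Answer: 7 0 2
8 4 3
6 5 1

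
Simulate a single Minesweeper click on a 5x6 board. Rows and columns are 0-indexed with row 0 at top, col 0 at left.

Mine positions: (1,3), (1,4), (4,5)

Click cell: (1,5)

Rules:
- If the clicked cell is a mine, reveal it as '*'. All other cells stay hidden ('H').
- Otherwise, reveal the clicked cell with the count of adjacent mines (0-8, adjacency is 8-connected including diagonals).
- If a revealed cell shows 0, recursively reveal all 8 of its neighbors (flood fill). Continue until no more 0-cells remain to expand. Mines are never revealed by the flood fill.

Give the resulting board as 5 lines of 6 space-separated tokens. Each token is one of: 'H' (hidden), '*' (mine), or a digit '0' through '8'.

H H H H H H
H H H H H 1
H H H H H H
H H H H H H
H H H H H H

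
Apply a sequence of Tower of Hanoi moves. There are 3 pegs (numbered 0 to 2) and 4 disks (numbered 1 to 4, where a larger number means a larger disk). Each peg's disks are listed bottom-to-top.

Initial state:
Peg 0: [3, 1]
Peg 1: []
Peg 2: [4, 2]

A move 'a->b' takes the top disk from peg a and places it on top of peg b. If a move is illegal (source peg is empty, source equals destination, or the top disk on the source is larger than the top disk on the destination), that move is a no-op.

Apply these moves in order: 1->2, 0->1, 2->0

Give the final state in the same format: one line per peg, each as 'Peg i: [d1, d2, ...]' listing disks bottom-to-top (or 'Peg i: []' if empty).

Answer: Peg 0: [3, 2]
Peg 1: [1]
Peg 2: [4]

Derivation:
After move 1 (1->2):
Peg 0: [3, 1]
Peg 1: []
Peg 2: [4, 2]

After move 2 (0->1):
Peg 0: [3]
Peg 1: [1]
Peg 2: [4, 2]

After move 3 (2->0):
Peg 0: [3, 2]
Peg 1: [1]
Peg 2: [4]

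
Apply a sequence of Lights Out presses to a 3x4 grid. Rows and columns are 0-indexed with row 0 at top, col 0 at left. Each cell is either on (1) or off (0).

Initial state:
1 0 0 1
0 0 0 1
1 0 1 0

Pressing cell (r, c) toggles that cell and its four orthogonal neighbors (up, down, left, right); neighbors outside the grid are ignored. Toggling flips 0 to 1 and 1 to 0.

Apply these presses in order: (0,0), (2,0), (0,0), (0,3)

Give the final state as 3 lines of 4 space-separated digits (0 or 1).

After press 1 at (0,0):
0 1 0 1
1 0 0 1
1 0 1 0

After press 2 at (2,0):
0 1 0 1
0 0 0 1
0 1 1 0

After press 3 at (0,0):
1 0 0 1
1 0 0 1
0 1 1 0

After press 4 at (0,3):
1 0 1 0
1 0 0 0
0 1 1 0

Answer: 1 0 1 0
1 0 0 0
0 1 1 0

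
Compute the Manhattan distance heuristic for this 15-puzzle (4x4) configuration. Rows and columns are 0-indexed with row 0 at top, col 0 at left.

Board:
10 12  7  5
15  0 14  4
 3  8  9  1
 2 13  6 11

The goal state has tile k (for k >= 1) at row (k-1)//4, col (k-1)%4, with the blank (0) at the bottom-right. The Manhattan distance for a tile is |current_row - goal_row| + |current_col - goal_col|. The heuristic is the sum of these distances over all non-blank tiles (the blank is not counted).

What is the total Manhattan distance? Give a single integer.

Answer: 44

Derivation:
Tile 10: (0,0)->(2,1) = 3
Tile 12: (0,1)->(2,3) = 4
Tile 7: (0,2)->(1,2) = 1
Tile 5: (0,3)->(1,0) = 4
Tile 15: (1,0)->(3,2) = 4
Tile 14: (1,2)->(3,1) = 3
Tile 4: (1,3)->(0,3) = 1
Tile 3: (2,0)->(0,2) = 4
Tile 8: (2,1)->(1,3) = 3
Tile 9: (2,2)->(2,0) = 2
Tile 1: (2,3)->(0,0) = 5
Tile 2: (3,0)->(0,1) = 4
Tile 13: (3,1)->(3,0) = 1
Tile 6: (3,2)->(1,1) = 3
Tile 11: (3,3)->(2,2) = 2
Sum: 3 + 4 + 1 + 4 + 4 + 3 + 1 + 4 + 3 + 2 + 5 + 4 + 1 + 3 + 2 = 44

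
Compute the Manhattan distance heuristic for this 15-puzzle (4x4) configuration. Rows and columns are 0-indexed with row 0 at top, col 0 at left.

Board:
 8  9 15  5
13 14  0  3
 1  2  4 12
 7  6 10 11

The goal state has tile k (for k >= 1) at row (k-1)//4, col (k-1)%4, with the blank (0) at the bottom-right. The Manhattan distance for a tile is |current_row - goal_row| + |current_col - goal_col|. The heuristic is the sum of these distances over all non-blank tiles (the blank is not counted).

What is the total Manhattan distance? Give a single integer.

Tile 8: (0,0)->(1,3) = 4
Tile 9: (0,1)->(2,0) = 3
Tile 15: (0,2)->(3,2) = 3
Tile 5: (0,3)->(1,0) = 4
Tile 13: (1,0)->(3,0) = 2
Tile 14: (1,1)->(3,1) = 2
Tile 3: (1,3)->(0,2) = 2
Tile 1: (2,0)->(0,0) = 2
Tile 2: (2,1)->(0,1) = 2
Tile 4: (2,2)->(0,3) = 3
Tile 12: (2,3)->(2,3) = 0
Tile 7: (3,0)->(1,2) = 4
Tile 6: (3,1)->(1,1) = 2
Tile 10: (3,2)->(2,1) = 2
Tile 11: (3,3)->(2,2) = 2
Sum: 4 + 3 + 3 + 4 + 2 + 2 + 2 + 2 + 2 + 3 + 0 + 4 + 2 + 2 + 2 = 37

Answer: 37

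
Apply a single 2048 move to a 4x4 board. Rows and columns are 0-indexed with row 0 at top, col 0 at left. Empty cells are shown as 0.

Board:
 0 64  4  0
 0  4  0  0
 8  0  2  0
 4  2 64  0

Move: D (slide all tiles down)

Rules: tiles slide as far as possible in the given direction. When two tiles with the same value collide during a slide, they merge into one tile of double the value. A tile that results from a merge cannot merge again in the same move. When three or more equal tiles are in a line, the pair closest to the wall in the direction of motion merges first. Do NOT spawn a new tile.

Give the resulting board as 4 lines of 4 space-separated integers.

Answer:  0  0  0  0
 0 64  4  0
 8  4  2  0
 4  2 64  0

Derivation:
Slide down:
col 0: [0, 0, 8, 4] -> [0, 0, 8, 4]
col 1: [64, 4, 0, 2] -> [0, 64, 4, 2]
col 2: [4, 0, 2, 64] -> [0, 4, 2, 64]
col 3: [0, 0, 0, 0] -> [0, 0, 0, 0]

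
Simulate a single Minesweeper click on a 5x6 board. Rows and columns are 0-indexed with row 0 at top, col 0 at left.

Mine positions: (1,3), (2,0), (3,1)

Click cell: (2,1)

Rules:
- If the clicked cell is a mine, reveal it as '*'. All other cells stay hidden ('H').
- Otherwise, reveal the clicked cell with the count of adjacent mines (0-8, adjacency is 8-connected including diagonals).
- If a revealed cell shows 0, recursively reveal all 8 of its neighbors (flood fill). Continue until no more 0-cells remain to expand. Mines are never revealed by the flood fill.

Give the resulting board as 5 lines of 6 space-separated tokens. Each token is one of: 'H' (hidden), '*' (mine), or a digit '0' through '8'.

H H H H H H
H H H H H H
H 2 H H H H
H H H H H H
H H H H H H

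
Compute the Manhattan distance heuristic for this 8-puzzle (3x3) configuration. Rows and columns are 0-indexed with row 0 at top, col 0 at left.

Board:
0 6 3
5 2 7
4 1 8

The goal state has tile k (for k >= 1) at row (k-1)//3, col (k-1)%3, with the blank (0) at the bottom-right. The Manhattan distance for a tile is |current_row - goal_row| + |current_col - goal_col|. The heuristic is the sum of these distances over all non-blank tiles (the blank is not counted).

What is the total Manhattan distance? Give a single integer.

Answer: 12

Derivation:
Tile 6: at (0,1), goal (1,2), distance |0-1|+|1-2| = 2
Tile 3: at (0,2), goal (0,2), distance |0-0|+|2-2| = 0
Tile 5: at (1,0), goal (1,1), distance |1-1|+|0-1| = 1
Tile 2: at (1,1), goal (0,1), distance |1-0|+|1-1| = 1
Tile 7: at (1,2), goal (2,0), distance |1-2|+|2-0| = 3
Tile 4: at (2,0), goal (1,0), distance |2-1|+|0-0| = 1
Tile 1: at (2,1), goal (0,0), distance |2-0|+|1-0| = 3
Tile 8: at (2,2), goal (2,1), distance |2-2|+|2-1| = 1
Sum: 2 + 0 + 1 + 1 + 3 + 1 + 3 + 1 = 12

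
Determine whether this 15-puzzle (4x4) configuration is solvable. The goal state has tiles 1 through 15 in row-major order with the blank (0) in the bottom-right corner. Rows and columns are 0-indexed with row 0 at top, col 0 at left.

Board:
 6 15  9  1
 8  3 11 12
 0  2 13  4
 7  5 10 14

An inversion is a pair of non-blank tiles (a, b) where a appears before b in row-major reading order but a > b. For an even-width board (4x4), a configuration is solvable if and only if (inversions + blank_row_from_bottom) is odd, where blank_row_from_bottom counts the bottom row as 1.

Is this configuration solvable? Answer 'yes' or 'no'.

Inversions: 46
Blank is in row 2 (0-indexed from top), which is row 2 counting from the bottom (bottom = 1).
46 + 2 = 48, which is even, so the puzzle is not solvable.

Answer: no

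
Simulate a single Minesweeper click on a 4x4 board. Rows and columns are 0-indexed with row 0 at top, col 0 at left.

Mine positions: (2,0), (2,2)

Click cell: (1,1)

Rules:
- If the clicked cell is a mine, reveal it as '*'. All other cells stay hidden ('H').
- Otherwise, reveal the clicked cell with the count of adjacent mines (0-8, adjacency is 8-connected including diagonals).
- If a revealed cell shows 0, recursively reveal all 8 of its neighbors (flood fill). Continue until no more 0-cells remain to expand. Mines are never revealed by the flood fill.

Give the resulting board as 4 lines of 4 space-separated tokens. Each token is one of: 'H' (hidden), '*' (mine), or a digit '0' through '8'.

H H H H
H 2 H H
H H H H
H H H H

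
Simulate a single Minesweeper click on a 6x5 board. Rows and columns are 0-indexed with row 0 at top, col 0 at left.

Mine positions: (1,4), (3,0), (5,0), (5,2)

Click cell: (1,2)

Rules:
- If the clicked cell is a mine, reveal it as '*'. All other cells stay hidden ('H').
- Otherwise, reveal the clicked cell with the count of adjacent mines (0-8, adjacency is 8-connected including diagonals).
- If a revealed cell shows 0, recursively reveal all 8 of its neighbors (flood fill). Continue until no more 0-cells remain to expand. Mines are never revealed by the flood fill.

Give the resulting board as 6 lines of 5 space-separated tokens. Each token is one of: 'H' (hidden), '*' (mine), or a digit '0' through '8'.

0 0 0 1 H
0 0 0 1 H
1 1 0 1 1
H 1 0 0 0
H 3 1 1 0
H H H 1 0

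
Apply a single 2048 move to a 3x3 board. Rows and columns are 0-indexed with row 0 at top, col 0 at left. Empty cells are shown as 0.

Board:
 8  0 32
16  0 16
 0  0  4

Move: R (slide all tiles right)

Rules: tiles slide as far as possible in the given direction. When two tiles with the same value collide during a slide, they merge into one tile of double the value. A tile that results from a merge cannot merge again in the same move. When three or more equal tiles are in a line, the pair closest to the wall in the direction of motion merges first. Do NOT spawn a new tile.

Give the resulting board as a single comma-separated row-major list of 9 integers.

Slide right:
row 0: [8, 0, 32] -> [0, 8, 32]
row 1: [16, 0, 16] -> [0, 0, 32]
row 2: [0, 0, 4] -> [0, 0, 4]

Answer: 0, 8, 32, 0, 0, 32, 0, 0, 4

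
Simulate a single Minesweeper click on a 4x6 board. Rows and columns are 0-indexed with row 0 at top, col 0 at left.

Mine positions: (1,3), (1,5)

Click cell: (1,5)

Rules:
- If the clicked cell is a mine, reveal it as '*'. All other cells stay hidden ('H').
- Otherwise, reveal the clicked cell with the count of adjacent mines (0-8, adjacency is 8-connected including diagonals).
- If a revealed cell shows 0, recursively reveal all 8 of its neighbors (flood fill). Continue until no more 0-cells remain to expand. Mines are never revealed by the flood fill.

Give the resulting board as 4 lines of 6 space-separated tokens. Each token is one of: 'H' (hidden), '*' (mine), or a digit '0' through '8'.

H H H H H H
H H H H H *
H H H H H H
H H H H H H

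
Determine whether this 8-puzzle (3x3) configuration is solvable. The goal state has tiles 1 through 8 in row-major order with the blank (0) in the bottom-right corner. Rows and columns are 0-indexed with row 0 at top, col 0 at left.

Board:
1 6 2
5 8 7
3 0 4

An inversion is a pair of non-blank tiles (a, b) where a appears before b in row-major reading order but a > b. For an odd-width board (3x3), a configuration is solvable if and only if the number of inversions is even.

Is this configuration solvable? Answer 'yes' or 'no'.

Answer: no

Derivation:
Inversions (pairs i<j in row-major order where tile[i] > tile[j] > 0): 11
11 is odd, so the puzzle is not solvable.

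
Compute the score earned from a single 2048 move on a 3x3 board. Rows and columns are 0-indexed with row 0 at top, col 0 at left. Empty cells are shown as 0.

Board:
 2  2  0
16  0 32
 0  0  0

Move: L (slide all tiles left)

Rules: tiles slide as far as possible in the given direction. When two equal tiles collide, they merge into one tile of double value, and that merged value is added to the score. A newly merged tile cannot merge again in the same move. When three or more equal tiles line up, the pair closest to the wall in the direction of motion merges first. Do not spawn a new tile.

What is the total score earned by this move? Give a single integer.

Slide left:
row 0: [2, 2, 0] -> [4, 0, 0]  score +4 (running 4)
row 1: [16, 0, 32] -> [16, 32, 0]  score +0 (running 4)
row 2: [0, 0, 0] -> [0, 0, 0]  score +0 (running 4)
Board after move:
 4  0  0
16 32  0
 0  0  0

Answer: 4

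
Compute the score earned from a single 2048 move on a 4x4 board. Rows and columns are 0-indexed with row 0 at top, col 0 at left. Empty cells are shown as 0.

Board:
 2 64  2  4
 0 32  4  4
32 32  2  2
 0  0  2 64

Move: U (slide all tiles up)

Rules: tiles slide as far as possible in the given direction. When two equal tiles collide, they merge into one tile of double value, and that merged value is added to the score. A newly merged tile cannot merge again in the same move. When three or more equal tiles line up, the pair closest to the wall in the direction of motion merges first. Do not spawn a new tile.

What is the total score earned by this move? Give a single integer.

Answer: 76

Derivation:
Slide up:
col 0: [2, 0, 32, 0] -> [2, 32, 0, 0]  score +0 (running 0)
col 1: [64, 32, 32, 0] -> [64, 64, 0, 0]  score +64 (running 64)
col 2: [2, 4, 2, 2] -> [2, 4, 4, 0]  score +4 (running 68)
col 3: [4, 4, 2, 64] -> [8, 2, 64, 0]  score +8 (running 76)
Board after move:
 2 64  2  8
32 64  4  2
 0  0  4 64
 0  0  0  0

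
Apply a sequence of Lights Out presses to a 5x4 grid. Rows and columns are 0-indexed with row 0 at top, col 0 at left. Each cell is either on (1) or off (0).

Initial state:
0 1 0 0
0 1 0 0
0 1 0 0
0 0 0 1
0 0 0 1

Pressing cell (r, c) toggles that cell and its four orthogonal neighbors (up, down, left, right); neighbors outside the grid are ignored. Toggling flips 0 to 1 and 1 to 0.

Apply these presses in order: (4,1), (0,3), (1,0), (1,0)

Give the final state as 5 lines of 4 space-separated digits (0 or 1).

After press 1 at (4,1):
0 1 0 0
0 1 0 0
0 1 0 0
0 1 0 1
1 1 1 1

After press 2 at (0,3):
0 1 1 1
0 1 0 1
0 1 0 0
0 1 0 1
1 1 1 1

After press 3 at (1,0):
1 1 1 1
1 0 0 1
1 1 0 0
0 1 0 1
1 1 1 1

After press 4 at (1,0):
0 1 1 1
0 1 0 1
0 1 0 0
0 1 0 1
1 1 1 1

Answer: 0 1 1 1
0 1 0 1
0 1 0 0
0 1 0 1
1 1 1 1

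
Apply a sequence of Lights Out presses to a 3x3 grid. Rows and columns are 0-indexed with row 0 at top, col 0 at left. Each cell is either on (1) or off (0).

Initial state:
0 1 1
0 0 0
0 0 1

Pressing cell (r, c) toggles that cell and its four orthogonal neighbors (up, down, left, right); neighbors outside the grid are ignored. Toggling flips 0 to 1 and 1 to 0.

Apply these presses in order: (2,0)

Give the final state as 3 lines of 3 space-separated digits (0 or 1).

Answer: 0 1 1
1 0 0
1 1 1

Derivation:
After press 1 at (2,0):
0 1 1
1 0 0
1 1 1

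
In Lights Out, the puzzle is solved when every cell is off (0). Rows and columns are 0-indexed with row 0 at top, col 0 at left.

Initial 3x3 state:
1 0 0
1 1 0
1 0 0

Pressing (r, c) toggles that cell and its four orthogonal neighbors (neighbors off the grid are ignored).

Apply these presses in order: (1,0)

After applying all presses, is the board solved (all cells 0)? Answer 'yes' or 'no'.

After press 1 at (1,0):
0 0 0
0 0 0
0 0 0

Lights still on: 0

Answer: yes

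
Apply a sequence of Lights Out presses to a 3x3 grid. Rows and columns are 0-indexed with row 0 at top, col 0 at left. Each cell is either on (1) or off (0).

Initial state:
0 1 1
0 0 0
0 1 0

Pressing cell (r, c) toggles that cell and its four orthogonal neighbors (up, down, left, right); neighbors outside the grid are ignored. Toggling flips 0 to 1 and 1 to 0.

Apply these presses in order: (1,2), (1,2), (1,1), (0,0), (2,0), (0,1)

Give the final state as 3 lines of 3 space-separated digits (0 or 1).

Answer: 0 0 0
1 0 1
1 1 0

Derivation:
After press 1 at (1,2):
0 1 0
0 1 1
0 1 1

After press 2 at (1,2):
0 1 1
0 0 0
0 1 0

After press 3 at (1,1):
0 0 1
1 1 1
0 0 0

After press 4 at (0,0):
1 1 1
0 1 1
0 0 0

After press 5 at (2,0):
1 1 1
1 1 1
1 1 0

After press 6 at (0,1):
0 0 0
1 0 1
1 1 0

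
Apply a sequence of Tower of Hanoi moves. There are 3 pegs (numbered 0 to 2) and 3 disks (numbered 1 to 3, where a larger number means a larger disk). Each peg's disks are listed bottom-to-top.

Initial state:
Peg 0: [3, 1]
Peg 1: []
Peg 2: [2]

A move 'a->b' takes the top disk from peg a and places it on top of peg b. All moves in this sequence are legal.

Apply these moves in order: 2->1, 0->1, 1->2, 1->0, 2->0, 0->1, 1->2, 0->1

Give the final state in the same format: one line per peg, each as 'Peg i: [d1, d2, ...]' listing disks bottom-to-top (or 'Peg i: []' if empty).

Answer: Peg 0: [3]
Peg 1: [2]
Peg 2: [1]

Derivation:
After move 1 (2->1):
Peg 0: [3, 1]
Peg 1: [2]
Peg 2: []

After move 2 (0->1):
Peg 0: [3]
Peg 1: [2, 1]
Peg 2: []

After move 3 (1->2):
Peg 0: [3]
Peg 1: [2]
Peg 2: [1]

After move 4 (1->0):
Peg 0: [3, 2]
Peg 1: []
Peg 2: [1]

After move 5 (2->0):
Peg 0: [3, 2, 1]
Peg 1: []
Peg 2: []

After move 6 (0->1):
Peg 0: [3, 2]
Peg 1: [1]
Peg 2: []

After move 7 (1->2):
Peg 0: [3, 2]
Peg 1: []
Peg 2: [1]

After move 8 (0->1):
Peg 0: [3]
Peg 1: [2]
Peg 2: [1]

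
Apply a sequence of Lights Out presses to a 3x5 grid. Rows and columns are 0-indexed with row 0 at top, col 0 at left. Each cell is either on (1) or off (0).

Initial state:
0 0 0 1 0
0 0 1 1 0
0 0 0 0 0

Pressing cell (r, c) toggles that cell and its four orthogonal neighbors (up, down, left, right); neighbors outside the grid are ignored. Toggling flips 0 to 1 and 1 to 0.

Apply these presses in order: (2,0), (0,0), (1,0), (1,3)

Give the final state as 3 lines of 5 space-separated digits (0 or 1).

After press 1 at (2,0):
0 0 0 1 0
1 0 1 1 0
1 1 0 0 0

After press 2 at (0,0):
1 1 0 1 0
0 0 1 1 0
1 1 0 0 0

After press 3 at (1,0):
0 1 0 1 0
1 1 1 1 0
0 1 0 0 0

After press 4 at (1,3):
0 1 0 0 0
1 1 0 0 1
0 1 0 1 0

Answer: 0 1 0 0 0
1 1 0 0 1
0 1 0 1 0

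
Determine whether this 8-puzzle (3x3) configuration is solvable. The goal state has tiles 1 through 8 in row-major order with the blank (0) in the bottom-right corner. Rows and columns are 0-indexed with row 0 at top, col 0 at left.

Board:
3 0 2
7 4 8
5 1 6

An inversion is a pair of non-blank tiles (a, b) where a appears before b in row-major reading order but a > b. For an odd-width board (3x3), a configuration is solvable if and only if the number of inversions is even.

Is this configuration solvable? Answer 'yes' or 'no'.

Answer: yes

Derivation:
Inversions (pairs i<j in row-major order where tile[i] > tile[j] > 0): 12
12 is even, so the puzzle is solvable.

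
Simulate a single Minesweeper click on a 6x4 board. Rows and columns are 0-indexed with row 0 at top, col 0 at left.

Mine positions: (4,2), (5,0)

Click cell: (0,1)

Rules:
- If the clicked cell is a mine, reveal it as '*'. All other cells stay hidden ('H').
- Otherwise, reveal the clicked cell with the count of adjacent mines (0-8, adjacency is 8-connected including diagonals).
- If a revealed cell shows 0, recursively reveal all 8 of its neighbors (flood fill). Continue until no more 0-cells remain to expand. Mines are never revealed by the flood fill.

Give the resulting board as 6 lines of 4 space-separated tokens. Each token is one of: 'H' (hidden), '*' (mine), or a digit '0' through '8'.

0 0 0 0
0 0 0 0
0 0 0 0
0 1 1 1
1 2 H H
H H H H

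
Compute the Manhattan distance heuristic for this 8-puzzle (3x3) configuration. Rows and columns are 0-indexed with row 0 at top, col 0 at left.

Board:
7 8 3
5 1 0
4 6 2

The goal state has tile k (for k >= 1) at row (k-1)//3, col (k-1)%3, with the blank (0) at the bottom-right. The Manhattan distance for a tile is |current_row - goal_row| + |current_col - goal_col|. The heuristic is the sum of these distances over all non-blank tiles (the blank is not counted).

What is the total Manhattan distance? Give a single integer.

Tile 7: at (0,0), goal (2,0), distance |0-2|+|0-0| = 2
Tile 8: at (0,1), goal (2,1), distance |0-2|+|1-1| = 2
Tile 3: at (0,2), goal (0,2), distance |0-0|+|2-2| = 0
Tile 5: at (1,0), goal (1,1), distance |1-1|+|0-1| = 1
Tile 1: at (1,1), goal (0,0), distance |1-0|+|1-0| = 2
Tile 4: at (2,0), goal (1,0), distance |2-1|+|0-0| = 1
Tile 6: at (2,1), goal (1,2), distance |2-1|+|1-2| = 2
Tile 2: at (2,2), goal (0,1), distance |2-0|+|2-1| = 3
Sum: 2 + 2 + 0 + 1 + 2 + 1 + 2 + 3 = 13

Answer: 13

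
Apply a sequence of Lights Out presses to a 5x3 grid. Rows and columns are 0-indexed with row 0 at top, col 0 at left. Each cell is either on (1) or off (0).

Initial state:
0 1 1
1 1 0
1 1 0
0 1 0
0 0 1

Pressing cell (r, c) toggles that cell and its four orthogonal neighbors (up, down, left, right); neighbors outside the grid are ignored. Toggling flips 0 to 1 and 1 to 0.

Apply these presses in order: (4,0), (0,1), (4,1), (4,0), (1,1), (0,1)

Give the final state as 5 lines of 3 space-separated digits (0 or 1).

Answer: 0 0 1
0 0 1
1 0 0
0 0 0
1 1 0

Derivation:
After press 1 at (4,0):
0 1 1
1 1 0
1 1 0
1 1 0
1 1 1

After press 2 at (0,1):
1 0 0
1 0 0
1 1 0
1 1 0
1 1 1

After press 3 at (4,1):
1 0 0
1 0 0
1 1 0
1 0 0
0 0 0

After press 4 at (4,0):
1 0 0
1 0 0
1 1 0
0 0 0
1 1 0

After press 5 at (1,1):
1 1 0
0 1 1
1 0 0
0 0 0
1 1 0

After press 6 at (0,1):
0 0 1
0 0 1
1 0 0
0 0 0
1 1 0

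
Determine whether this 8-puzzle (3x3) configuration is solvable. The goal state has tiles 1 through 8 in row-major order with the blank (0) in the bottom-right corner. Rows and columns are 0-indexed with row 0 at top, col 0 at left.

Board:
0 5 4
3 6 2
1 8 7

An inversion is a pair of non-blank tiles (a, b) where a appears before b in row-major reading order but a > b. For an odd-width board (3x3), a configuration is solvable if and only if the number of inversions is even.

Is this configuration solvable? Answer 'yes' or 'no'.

Inversions (pairs i<j in row-major order where tile[i] > tile[j] > 0): 13
13 is odd, so the puzzle is not solvable.

Answer: no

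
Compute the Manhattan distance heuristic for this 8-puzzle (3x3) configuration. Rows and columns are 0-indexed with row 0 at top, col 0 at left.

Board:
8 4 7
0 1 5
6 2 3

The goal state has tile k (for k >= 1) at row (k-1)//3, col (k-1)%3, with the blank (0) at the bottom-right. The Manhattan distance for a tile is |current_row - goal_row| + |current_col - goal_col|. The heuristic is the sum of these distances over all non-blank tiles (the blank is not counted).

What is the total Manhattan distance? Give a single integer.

Answer: 19

Derivation:
Tile 8: at (0,0), goal (2,1), distance |0-2|+|0-1| = 3
Tile 4: at (0,1), goal (1,0), distance |0-1|+|1-0| = 2
Tile 7: at (0,2), goal (2,0), distance |0-2|+|2-0| = 4
Tile 1: at (1,1), goal (0,0), distance |1-0|+|1-0| = 2
Tile 5: at (1,2), goal (1,1), distance |1-1|+|2-1| = 1
Tile 6: at (2,0), goal (1,2), distance |2-1|+|0-2| = 3
Tile 2: at (2,1), goal (0,1), distance |2-0|+|1-1| = 2
Tile 3: at (2,2), goal (0,2), distance |2-0|+|2-2| = 2
Sum: 3 + 2 + 4 + 2 + 1 + 3 + 2 + 2 = 19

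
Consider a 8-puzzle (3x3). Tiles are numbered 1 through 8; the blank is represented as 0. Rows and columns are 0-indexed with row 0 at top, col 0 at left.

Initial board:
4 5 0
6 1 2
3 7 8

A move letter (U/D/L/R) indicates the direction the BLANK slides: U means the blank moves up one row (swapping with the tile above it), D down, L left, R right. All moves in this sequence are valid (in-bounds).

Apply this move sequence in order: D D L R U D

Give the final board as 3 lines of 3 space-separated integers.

Answer: 4 5 2
6 1 8
3 7 0

Derivation:
After move 1 (D):
4 5 2
6 1 0
3 7 8

After move 2 (D):
4 5 2
6 1 8
3 7 0

After move 3 (L):
4 5 2
6 1 8
3 0 7

After move 4 (R):
4 5 2
6 1 8
3 7 0

After move 5 (U):
4 5 2
6 1 0
3 7 8

After move 6 (D):
4 5 2
6 1 8
3 7 0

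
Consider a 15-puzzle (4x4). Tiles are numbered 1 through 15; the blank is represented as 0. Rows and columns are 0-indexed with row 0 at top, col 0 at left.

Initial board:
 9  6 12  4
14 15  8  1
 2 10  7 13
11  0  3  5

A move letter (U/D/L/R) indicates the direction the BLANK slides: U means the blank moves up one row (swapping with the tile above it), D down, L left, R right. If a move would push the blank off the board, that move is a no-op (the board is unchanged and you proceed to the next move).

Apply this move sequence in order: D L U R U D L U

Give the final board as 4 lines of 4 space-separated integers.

Answer:  9  6 12  4
 0 15  8  1
14 10  7 13
 2 11  3  5

Derivation:
After move 1 (D):
 9  6 12  4
14 15  8  1
 2 10  7 13
11  0  3  5

After move 2 (L):
 9  6 12  4
14 15  8  1
 2 10  7 13
 0 11  3  5

After move 3 (U):
 9  6 12  4
14 15  8  1
 0 10  7 13
 2 11  3  5

After move 4 (R):
 9  6 12  4
14 15  8  1
10  0  7 13
 2 11  3  5

After move 5 (U):
 9  6 12  4
14  0  8  1
10 15  7 13
 2 11  3  5

After move 6 (D):
 9  6 12  4
14 15  8  1
10  0  7 13
 2 11  3  5

After move 7 (L):
 9  6 12  4
14 15  8  1
 0 10  7 13
 2 11  3  5

After move 8 (U):
 9  6 12  4
 0 15  8  1
14 10  7 13
 2 11  3  5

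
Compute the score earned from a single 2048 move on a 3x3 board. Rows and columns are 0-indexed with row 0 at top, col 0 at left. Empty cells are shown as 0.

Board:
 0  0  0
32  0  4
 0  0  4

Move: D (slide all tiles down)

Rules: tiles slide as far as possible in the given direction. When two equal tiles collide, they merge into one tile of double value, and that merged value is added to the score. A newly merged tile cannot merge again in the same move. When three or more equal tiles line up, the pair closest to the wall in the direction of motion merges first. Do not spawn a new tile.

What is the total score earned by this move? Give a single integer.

Answer: 8

Derivation:
Slide down:
col 0: [0, 32, 0] -> [0, 0, 32]  score +0 (running 0)
col 1: [0, 0, 0] -> [0, 0, 0]  score +0 (running 0)
col 2: [0, 4, 4] -> [0, 0, 8]  score +8 (running 8)
Board after move:
 0  0  0
 0  0  0
32  0  8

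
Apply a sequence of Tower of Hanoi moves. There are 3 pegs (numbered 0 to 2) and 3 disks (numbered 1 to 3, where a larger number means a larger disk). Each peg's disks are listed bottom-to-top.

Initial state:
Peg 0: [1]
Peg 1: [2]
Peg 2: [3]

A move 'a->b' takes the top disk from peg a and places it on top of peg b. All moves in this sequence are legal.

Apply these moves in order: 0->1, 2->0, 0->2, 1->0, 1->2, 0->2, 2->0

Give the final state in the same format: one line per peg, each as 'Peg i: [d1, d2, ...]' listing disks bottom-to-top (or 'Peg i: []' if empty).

Answer: Peg 0: [1]
Peg 1: []
Peg 2: [3, 2]

Derivation:
After move 1 (0->1):
Peg 0: []
Peg 1: [2, 1]
Peg 2: [3]

After move 2 (2->0):
Peg 0: [3]
Peg 1: [2, 1]
Peg 2: []

After move 3 (0->2):
Peg 0: []
Peg 1: [2, 1]
Peg 2: [3]

After move 4 (1->0):
Peg 0: [1]
Peg 1: [2]
Peg 2: [3]

After move 5 (1->2):
Peg 0: [1]
Peg 1: []
Peg 2: [3, 2]

After move 6 (0->2):
Peg 0: []
Peg 1: []
Peg 2: [3, 2, 1]

After move 7 (2->0):
Peg 0: [1]
Peg 1: []
Peg 2: [3, 2]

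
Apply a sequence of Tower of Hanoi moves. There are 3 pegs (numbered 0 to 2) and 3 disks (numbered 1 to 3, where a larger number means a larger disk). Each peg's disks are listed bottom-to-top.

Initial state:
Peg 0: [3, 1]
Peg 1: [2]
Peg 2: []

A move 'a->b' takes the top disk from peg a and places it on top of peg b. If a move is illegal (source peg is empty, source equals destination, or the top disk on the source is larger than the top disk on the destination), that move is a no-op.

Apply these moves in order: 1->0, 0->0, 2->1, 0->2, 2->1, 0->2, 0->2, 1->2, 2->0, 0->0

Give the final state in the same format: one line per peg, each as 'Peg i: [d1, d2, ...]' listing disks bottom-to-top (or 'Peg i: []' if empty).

Answer: Peg 0: [1]
Peg 1: [2]
Peg 2: [3]

Derivation:
After move 1 (1->0):
Peg 0: [3, 1]
Peg 1: [2]
Peg 2: []

After move 2 (0->0):
Peg 0: [3, 1]
Peg 1: [2]
Peg 2: []

After move 3 (2->1):
Peg 0: [3, 1]
Peg 1: [2]
Peg 2: []

After move 4 (0->2):
Peg 0: [3]
Peg 1: [2]
Peg 2: [1]

After move 5 (2->1):
Peg 0: [3]
Peg 1: [2, 1]
Peg 2: []

After move 6 (0->2):
Peg 0: []
Peg 1: [2, 1]
Peg 2: [3]

After move 7 (0->2):
Peg 0: []
Peg 1: [2, 1]
Peg 2: [3]

After move 8 (1->2):
Peg 0: []
Peg 1: [2]
Peg 2: [3, 1]

After move 9 (2->0):
Peg 0: [1]
Peg 1: [2]
Peg 2: [3]

After move 10 (0->0):
Peg 0: [1]
Peg 1: [2]
Peg 2: [3]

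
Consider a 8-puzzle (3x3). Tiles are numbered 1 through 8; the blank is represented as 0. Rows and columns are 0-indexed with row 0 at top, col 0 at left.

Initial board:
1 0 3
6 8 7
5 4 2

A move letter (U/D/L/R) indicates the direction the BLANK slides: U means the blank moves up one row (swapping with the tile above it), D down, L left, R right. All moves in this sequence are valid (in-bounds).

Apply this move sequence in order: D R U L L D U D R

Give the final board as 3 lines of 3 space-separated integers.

After move 1 (D):
1 8 3
6 0 7
5 4 2

After move 2 (R):
1 8 3
6 7 0
5 4 2

After move 3 (U):
1 8 0
6 7 3
5 4 2

After move 4 (L):
1 0 8
6 7 3
5 4 2

After move 5 (L):
0 1 8
6 7 3
5 4 2

After move 6 (D):
6 1 8
0 7 3
5 4 2

After move 7 (U):
0 1 8
6 7 3
5 4 2

After move 8 (D):
6 1 8
0 7 3
5 4 2

After move 9 (R):
6 1 8
7 0 3
5 4 2

Answer: 6 1 8
7 0 3
5 4 2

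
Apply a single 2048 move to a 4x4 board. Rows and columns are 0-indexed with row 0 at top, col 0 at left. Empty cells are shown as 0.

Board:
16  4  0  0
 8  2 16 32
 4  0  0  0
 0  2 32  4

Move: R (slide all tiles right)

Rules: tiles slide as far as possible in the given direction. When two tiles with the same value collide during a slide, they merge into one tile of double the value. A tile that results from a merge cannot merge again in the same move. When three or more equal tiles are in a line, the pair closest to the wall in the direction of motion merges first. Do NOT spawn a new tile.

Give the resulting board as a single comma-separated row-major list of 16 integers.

Slide right:
row 0: [16, 4, 0, 0] -> [0, 0, 16, 4]
row 1: [8, 2, 16, 32] -> [8, 2, 16, 32]
row 2: [4, 0, 0, 0] -> [0, 0, 0, 4]
row 3: [0, 2, 32, 4] -> [0, 2, 32, 4]

Answer: 0, 0, 16, 4, 8, 2, 16, 32, 0, 0, 0, 4, 0, 2, 32, 4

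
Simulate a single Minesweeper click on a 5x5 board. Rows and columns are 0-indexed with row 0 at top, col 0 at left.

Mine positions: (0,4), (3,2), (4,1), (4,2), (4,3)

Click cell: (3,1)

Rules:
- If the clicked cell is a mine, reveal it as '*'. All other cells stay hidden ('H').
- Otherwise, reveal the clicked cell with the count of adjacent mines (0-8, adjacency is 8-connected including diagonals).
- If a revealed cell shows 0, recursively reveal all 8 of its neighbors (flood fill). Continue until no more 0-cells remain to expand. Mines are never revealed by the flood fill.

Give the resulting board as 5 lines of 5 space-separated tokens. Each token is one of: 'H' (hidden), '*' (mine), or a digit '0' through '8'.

H H H H H
H H H H H
H H H H H
H 3 H H H
H H H H H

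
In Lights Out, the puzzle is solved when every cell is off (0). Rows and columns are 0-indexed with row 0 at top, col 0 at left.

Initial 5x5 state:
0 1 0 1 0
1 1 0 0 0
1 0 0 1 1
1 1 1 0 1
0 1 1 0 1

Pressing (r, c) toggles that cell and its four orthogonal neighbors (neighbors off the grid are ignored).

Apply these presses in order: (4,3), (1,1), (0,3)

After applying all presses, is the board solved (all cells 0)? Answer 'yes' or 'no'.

Answer: no

Derivation:
After press 1 at (4,3):
0 1 0 1 0
1 1 0 0 0
1 0 0 1 1
1 1 1 1 1
0 1 0 1 0

After press 2 at (1,1):
0 0 0 1 0
0 0 1 0 0
1 1 0 1 1
1 1 1 1 1
0 1 0 1 0

After press 3 at (0,3):
0 0 1 0 1
0 0 1 1 0
1 1 0 1 1
1 1 1 1 1
0 1 0 1 0

Lights still on: 15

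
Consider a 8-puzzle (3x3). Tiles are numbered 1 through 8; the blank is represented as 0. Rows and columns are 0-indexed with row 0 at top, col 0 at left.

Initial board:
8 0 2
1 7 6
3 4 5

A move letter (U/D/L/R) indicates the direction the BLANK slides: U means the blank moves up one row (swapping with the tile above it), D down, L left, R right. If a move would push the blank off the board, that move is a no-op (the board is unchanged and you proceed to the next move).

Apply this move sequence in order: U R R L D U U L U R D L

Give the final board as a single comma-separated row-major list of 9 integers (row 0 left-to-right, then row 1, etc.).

Answer: 8, 7, 2, 0, 1, 6, 3, 4, 5

Derivation:
After move 1 (U):
8 0 2
1 7 6
3 4 5

After move 2 (R):
8 2 0
1 7 6
3 4 5

After move 3 (R):
8 2 0
1 7 6
3 4 5

After move 4 (L):
8 0 2
1 7 6
3 4 5

After move 5 (D):
8 7 2
1 0 6
3 4 5

After move 6 (U):
8 0 2
1 7 6
3 4 5

After move 7 (U):
8 0 2
1 7 6
3 4 5

After move 8 (L):
0 8 2
1 7 6
3 4 5

After move 9 (U):
0 8 2
1 7 6
3 4 5

After move 10 (R):
8 0 2
1 7 6
3 4 5

After move 11 (D):
8 7 2
1 0 6
3 4 5

After move 12 (L):
8 7 2
0 1 6
3 4 5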